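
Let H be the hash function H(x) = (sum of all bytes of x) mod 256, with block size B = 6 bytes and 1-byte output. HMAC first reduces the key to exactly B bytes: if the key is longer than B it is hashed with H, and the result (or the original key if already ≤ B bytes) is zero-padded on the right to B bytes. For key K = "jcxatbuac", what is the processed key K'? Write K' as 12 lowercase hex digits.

|K| = 9 > B = 6, so first hash the key.
H(K): sum = 106+99+120+97+116+98+117+97+99 = 949; mod 256 = 181 → b5.
Zero-pad H(K) = b5 to 6 bytes: K' = b5 00 00 00 00 00.

b50000000000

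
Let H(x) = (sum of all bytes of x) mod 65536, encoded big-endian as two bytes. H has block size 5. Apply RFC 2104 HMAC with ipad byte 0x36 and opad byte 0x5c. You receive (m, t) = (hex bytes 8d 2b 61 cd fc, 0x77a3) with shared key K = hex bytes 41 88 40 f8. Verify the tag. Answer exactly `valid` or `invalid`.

invalid

Key hex bytes 41 88 40 f8 is 4 bytes ≤ B = 5; zero-pad to 5 bytes: K' = 41 88 40 f8 00.
K' ⊕ ipad = 77 be 76 ce 36; K' ⊕ opad = 1d d4 1c a4 5c.
Inner hash: sum = 119+190+118+206+54+141+43+97+205+252 = 1425 → 05 91.
Outer hash (recomputed tag): sum = 29+212+28+164+92+5+145 = 675 → 02 a3.
Recomputed tag = 02a3; claimed = 77a3 → mismatch.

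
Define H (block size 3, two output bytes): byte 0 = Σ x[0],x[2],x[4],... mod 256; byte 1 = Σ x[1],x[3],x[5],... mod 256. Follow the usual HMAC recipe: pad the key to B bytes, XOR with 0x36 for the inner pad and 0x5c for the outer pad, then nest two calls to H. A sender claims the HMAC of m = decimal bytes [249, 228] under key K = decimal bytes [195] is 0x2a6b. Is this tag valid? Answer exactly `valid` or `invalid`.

valid

Key decimal bytes [195] = c3 is 1 byte ≤ B = 3; zero-pad to 3 bytes: K' = c3 00 00.
K' ⊕ ipad = f5 36 36; K' ⊕ opad = 9f 5c 5c.
Inner hash: even-index sum = 527 mod 256 = 15; odd-index sum = 303 mod 256 = 47 → 0f 2f.
Outer hash (recomputed tag): even-index sum = 298 mod 256 = 42; odd-index sum = 107 mod 256 = 107 → 2a 6b.
Recomputed tag = 2a6b; claimed = 2a6b → match.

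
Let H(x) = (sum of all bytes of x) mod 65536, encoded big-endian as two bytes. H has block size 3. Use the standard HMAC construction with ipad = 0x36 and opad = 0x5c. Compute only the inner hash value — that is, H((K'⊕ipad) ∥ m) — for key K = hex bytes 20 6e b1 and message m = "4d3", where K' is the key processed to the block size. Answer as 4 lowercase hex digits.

Key hex bytes 20 6e b1 is exactly B = 3 bytes: K' = 20 6e b1.
K' ⊕ ipad = 16 58 87.
Inner input = 16 58 87 ∥ 34 64 33.
Inner hash: sum = 22+88+135+52+100+51 = 448 → 01 c0.

01c0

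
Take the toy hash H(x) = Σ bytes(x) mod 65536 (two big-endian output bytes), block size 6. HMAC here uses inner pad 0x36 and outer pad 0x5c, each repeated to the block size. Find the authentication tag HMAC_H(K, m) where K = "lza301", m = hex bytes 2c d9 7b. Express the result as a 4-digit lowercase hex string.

Key "lza301" = 6c 7a 61 33 30 31 is exactly B = 6 bytes: K' = 6c 7a 61 33 30 31.
K' ⊕ ipad = 5a 4c 57 05 06 07.  K' ⊕ opad = 30 26 3d 6f 6c 6d.
Inner input = (K'⊕ipad) ∥ m = 5a 4c 57 05 06 07 ∥ 2c d9 7b.
Inner hash: sum = 90+76+87+5+6+7+44+217+123 = 655 → 02 8f.
Outer input = (K'⊕opad) ∥ inner = 30 26 3d 6f 6c 6d ∥ 02 8f.
Outer hash (tag): sum = 48+38+61+111+108+109+2+143 = 620 → 02 6c.

026c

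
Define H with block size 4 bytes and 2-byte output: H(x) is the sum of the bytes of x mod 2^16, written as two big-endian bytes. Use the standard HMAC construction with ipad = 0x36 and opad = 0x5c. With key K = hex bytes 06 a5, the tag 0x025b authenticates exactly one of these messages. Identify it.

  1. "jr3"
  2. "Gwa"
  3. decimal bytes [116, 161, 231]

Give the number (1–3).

2

Key hex bytes 06 a5 is 2 bytes ≤ B = 4; zero-pad to 4 bytes: K' = 06 a5 00 00.
K' ⊕ ipad = 30 93 36 36; K' ⊕ opad = 5a f9 5c 5c.
m1: inner = H(30 93 36 36 6a 72 33) = 02 3e; tag = H(5a f9 5c 5c 02 3e) = 024b
m2: inner = H(30 93 36 36 47 77 61) = 02 4e; tag = H(5a f9 5c 5c 02 4e) = 025b ← matches
m3: inner = H(30 93 36 36 74 a1 e7) = 03 2b; tag = H(5a f9 5c 5c 03 2b) = 0239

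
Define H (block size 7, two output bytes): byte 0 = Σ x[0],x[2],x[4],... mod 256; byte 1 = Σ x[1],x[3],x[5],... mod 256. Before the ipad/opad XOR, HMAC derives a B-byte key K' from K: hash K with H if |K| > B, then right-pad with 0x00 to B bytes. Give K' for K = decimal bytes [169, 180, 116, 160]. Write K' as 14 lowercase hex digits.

a9b474a0000000

Key decimal bytes [169, 180, 116, 160] = a9 b4 74 a0 is 4 bytes ≤ B = 7; zero-pad to 7 bytes: K' = a9 b4 74 a0 00 00 00.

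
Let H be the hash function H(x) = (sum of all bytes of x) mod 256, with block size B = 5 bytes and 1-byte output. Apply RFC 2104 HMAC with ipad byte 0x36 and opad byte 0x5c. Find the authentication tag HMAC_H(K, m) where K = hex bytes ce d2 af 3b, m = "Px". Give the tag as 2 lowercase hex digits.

56

Key hex bytes ce d2 af 3b is 4 bytes ≤ B = 5; zero-pad to 5 bytes: K' = ce d2 af 3b 00.
K' ⊕ ipad = f8 e4 99 0d 36.  K' ⊕ opad = 92 8e f3 67 5c.
Inner input = (K'⊕ipad) ∥ m = f8 e4 99 0d 36 ∥ 50 78.
Inner hash: sum = 248+228+153+13+54+80+120 = 896; mod 256 = 128 → 80.
Outer input = (K'⊕opad) ∥ inner = 92 8e f3 67 5c ∥ 80.
Outer hash (tag): sum = 146+142+243+103+92+128 = 854; mod 256 = 86 → 56.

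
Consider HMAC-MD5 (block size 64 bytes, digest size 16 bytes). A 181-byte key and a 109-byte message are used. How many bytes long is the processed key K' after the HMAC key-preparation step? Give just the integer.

Key is 181 > 64 bytes, so it is hashed to 16 bytes then zero-padded to 64: |K'| = 64.

64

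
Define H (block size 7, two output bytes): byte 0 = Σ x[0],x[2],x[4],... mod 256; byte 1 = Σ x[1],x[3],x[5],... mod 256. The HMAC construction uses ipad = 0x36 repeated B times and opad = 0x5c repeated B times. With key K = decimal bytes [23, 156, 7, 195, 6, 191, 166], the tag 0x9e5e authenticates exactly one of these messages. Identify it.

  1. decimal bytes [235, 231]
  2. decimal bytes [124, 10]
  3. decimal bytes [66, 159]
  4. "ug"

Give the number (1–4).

Key decimal bytes [23, 156, 7, 195, 6, 191, 166] = 17 9c 07 c3 06 bf a6 is exactly B = 7 bytes: K' = 17 9c 07 c3 06 bf a6.
K' ⊕ ipad = 21 aa 31 f5 30 89 90; K' ⊕ opad = 4b c0 5b 9f 5a e3 fa.
m1: inner = H(21 aa 31 f5 30 89 90 eb e7) = f9 13; tag = H(4b c0 5b 9f 5a e3 fa f9 13) = 0d3b
m2: inner = H(21 aa 31 f5 30 89 90 7c 0a) = 1c a4; tag = H(4b c0 5b 9f 5a e3 fa 1c a4) = 9e5e ← matches
m3: inner = H(21 aa 31 f5 30 89 90 42 9f) = b1 6a; tag = H(4b c0 5b 9f 5a e3 fa b1 6a) = 64f3
m4: inner = H(21 aa 31 f5 30 89 90 75 67) = 79 9d; tag = H(4b c0 5b 9f 5a e3 fa 79 9d) = 97bb

2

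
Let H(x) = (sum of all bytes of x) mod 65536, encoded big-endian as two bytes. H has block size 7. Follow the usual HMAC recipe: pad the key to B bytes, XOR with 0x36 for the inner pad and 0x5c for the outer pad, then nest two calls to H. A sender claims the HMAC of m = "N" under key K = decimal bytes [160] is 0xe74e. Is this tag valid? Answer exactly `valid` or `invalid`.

Key decimal bytes [160] = a0 is 1 byte ≤ B = 7; zero-pad to 7 bytes: K' = a0 00 00 00 00 00 00.
K' ⊕ ipad = 96 36 36 36 36 36 36; K' ⊕ opad = fc 5c 5c 5c 5c 5c 5c.
Inner hash: sum = 150+54+54+54+54+54+54+78 = 552 → 02 28.
Outer hash (recomputed tag): sum = 252+92+92+92+92+92+92+2+40 = 846 → 03 4e.
Recomputed tag = 034e; claimed = e74e → mismatch.

invalid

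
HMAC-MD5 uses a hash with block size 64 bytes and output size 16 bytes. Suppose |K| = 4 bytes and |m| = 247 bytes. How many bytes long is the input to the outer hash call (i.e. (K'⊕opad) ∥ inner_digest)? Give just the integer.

Key is 4 ≤ 64 bytes, zero-padded: |K'| = 64.
Outer input = (K'⊕opad) ∥ H(inner) → 64 + 16 = 80 bytes.

80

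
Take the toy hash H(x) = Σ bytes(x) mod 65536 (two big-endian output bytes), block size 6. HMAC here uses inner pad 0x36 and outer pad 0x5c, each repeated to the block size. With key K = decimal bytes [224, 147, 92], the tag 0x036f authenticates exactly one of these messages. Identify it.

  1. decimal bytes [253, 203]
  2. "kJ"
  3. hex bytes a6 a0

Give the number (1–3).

3

Key decimal bytes [224, 147, 92] = e0 93 5c is 3 bytes ≤ B = 6; zero-pad to 6 bytes: K' = e0 93 5c 00 00 00.
K' ⊕ ipad = d6 a5 6a 36 36 36; K' ⊕ opad = bc cf 00 5c 5c 5c.
m1: inner = H(d6 a5 6a 36 36 36 fd cb) = 04 4f; tag = H(bc cf 00 5c 5c 5c 04 4f) = 02f2
m2: inner = H(d6 a5 6a 36 36 36 6b 4a) = 03 3c; tag = H(bc cf 00 5c 5c 5c 03 3c) = 02de
m3: inner = H(d6 a5 6a 36 36 36 a6 a0) = 03 cd; tag = H(bc cf 00 5c 5c 5c 03 cd) = 036f ← matches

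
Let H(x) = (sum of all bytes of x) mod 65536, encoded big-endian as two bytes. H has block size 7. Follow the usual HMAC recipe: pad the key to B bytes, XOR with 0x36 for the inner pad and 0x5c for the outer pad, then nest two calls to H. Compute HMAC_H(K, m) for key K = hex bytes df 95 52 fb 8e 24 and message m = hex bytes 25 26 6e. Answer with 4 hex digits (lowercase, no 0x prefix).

Key hex bytes df 95 52 fb 8e 24 is 6 bytes ≤ B = 7; zero-pad to 7 bytes: K' = df 95 52 fb 8e 24 00.
K' ⊕ ipad = e9 a3 64 cd b8 12 36.  K' ⊕ opad = 83 c9 0e a7 d2 78 5c.
Inner input = (K'⊕ipad) ∥ m = e9 a3 64 cd b8 12 36 ∥ 25 26 6e.
Inner hash: sum = 233+163+100+205+184+18+54+37+38+110 = 1142 → 04 76.
Outer input = (K'⊕opad) ∥ inner = 83 c9 0e a7 d2 78 5c ∥ 04 76.
Outer hash (tag): sum = 131+201+14+167+210+120+92+4+118 = 1057 → 04 21.

0421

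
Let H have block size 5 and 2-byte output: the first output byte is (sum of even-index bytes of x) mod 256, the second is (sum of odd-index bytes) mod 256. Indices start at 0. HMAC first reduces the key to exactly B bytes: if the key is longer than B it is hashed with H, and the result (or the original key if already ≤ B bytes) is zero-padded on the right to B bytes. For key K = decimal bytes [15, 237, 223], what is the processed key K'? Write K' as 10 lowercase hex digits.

0feddf0000

Key decimal bytes [15, 237, 223] = 0f ed df is 3 bytes ≤ B = 5; zero-pad to 5 bytes: K' = 0f ed df 00 00.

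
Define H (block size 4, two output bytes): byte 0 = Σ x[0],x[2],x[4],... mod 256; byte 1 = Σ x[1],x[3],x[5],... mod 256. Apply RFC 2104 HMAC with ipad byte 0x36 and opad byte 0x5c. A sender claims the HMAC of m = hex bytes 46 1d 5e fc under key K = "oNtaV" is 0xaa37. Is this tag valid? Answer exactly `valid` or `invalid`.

Key "oNtaV" = 6f 4e 74 61 56 is 5 bytes > B = 4, so hash it first: H(key) = 39 af, then zero-pad to 4 bytes: K' = 39 af 00 00.
K' ⊕ ipad = 0f 99 36 36; K' ⊕ opad = 65 f3 5c 5c.
Inner hash: even-index sum = 233 mod 256 = 233; odd-index sum = 488 mod 256 = 232 → e9 e8.
Outer hash (recomputed tag): even-index sum = 426 mod 256 = 170; odd-index sum = 567 mod 256 = 55 → aa 37.
Recomputed tag = aa37; claimed = aa37 → match.

valid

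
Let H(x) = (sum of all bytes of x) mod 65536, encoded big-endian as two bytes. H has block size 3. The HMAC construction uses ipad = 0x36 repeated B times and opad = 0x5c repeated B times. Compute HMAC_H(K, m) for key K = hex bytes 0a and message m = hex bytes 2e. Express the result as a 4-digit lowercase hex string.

Key hex bytes 0a is 1 byte ≤ B = 3; zero-pad to 3 bytes: K' = 0a 00 00.
K' ⊕ ipad = 3c 36 36.  K' ⊕ opad = 56 5c 5c.
Inner input = (K'⊕ipad) ∥ m = 3c 36 36 ∥ 2e.
Inner hash: sum = 60+54+54+46 = 214 → 00 d6.
Outer input = (K'⊕opad) ∥ inner = 56 5c 5c ∥ 00 d6.
Outer hash (tag): sum = 86+92+92+0+214 = 484 → 01 e4.

01e4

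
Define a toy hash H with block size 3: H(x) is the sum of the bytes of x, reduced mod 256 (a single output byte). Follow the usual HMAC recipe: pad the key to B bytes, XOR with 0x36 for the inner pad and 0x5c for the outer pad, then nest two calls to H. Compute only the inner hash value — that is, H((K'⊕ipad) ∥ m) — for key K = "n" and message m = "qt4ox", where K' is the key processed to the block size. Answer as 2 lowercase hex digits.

c4

Key "n" = 6e is 1 byte ≤ B = 3; zero-pad to 3 bytes: K' = 6e 00 00.
K' ⊕ ipad = 58 36 36.
Inner input = 58 36 36 ∥ 71 74 34 6f 78.
Inner hash: sum = 88+54+54+113+116+52+111+120 = 708; mod 256 = 196 → c4.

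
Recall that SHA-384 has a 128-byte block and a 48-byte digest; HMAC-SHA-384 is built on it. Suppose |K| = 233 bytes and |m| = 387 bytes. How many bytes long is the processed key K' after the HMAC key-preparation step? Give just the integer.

128

Key is 233 > 128 bytes, so it is hashed to 48 bytes then zero-padded to 128: |K'| = 128.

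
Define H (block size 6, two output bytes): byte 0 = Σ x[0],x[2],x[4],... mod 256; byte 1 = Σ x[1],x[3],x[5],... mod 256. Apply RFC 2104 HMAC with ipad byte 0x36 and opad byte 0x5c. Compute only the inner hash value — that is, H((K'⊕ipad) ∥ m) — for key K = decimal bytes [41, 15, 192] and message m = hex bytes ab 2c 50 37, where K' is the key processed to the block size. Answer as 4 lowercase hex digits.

4608

Key decimal bytes [41, 15, 192] = 29 0f c0 is 3 bytes ≤ B = 6; zero-pad to 6 bytes: K' = 29 0f c0 00 00 00.
K' ⊕ ipad = 1f 39 f6 36 36 36.
Inner input = 1f 39 f6 36 36 36 ∥ ab 2c 50 37.
Inner hash: even-index sum = 582 mod 256 = 70; odd-index sum = 264 mod 256 = 8 → 46 08.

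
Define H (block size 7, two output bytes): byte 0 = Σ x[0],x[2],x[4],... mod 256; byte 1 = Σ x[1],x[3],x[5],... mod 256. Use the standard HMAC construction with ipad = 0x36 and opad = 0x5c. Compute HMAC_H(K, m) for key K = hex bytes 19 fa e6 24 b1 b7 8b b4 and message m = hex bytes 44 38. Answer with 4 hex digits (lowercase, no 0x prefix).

Key hex bytes 19 fa e6 24 b1 b7 8b b4 is 8 bytes > B = 7, so hash it first: H(key) = 3b 89, then zero-pad to 7 bytes: K' = 3b 89 00 00 00 00 00.
K' ⊕ ipad = 0d bf 36 36 36 36 36.  K' ⊕ opad = 67 d5 5c 5c 5c 5c 5c.
Inner input = (K'⊕ipad) ∥ m = 0d bf 36 36 36 36 36 ∥ 44 38.
Inner hash: even-index sum = 231 mod 256 = 231; odd-index sum = 367 mod 256 = 111 → e7 6f.
Outer input = (K'⊕opad) ∥ inner = 67 d5 5c 5c 5c 5c 5c ∥ e7 6f.
Outer hash (tag): even-index sum = 490 mod 256 = 234; odd-index sum = 628 mod 256 = 116 → ea 74.

ea74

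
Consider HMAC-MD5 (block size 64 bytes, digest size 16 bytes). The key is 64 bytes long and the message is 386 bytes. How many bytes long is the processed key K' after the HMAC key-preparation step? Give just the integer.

64

Key is 64 ≤ 64 bytes, zero-padded: |K'| = 64.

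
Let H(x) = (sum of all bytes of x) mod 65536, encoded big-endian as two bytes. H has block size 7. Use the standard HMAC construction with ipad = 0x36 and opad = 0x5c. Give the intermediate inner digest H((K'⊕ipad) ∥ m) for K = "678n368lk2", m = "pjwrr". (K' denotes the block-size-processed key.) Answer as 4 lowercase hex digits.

Key "678n368lk2" = 36 37 38 6e 33 36 38 6c 6b 32 is 10 bytes > B = 7, so hash it first: H(key) = 02 bd, then zero-pad to 7 bytes: K' = 02 bd 00 00 00 00 00.
K' ⊕ ipad = 34 8b 36 36 36 36 36.
Inner input = 34 8b 36 36 36 36 36 ∥ 70 6a 77 72 72.
Inner hash: sum = 52+139+54+54+54+54+54+112+106+119+114+114 = 1026 → 04 02.

0402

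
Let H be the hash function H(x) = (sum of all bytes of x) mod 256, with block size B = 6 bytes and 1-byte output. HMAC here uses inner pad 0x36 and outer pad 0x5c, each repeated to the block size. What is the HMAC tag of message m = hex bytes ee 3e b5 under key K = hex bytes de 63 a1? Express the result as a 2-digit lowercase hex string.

Key hex bytes de 63 a1 is 3 bytes ≤ B = 6; zero-pad to 6 bytes: K' = de 63 a1 00 00 00.
K' ⊕ ipad = e8 55 97 36 36 36.  K' ⊕ opad = 82 3f fd 5c 5c 5c.
Inner input = (K'⊕ipad) ∥ m = e8 55 97 36 36 36 ∥ ee 3e b5.
Inner hash: sum = 232+85+151+54+54+54+238+62+181 = 1111; mod 256 = 87 → 57.
Outer input = (K'⊕opad) ∥ inner = 82 3f fd 5c 5c 5c ∥ 57.
Outer hash (tag): sum = 130+63+253+92+92+92+87 = 809; mod 256 = 41 → 29.

29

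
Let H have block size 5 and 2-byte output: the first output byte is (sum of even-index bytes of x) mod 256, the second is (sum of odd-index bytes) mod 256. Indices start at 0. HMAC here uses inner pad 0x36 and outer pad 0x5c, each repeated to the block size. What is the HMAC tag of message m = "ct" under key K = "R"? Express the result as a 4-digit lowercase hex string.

95fc

Key "R" = 52 is 1 byte ≤ B = 5; zero-pad to 5 bytes: K' = 52 00 00 00 00.
K' ⊕ ipad = 64 36 36 36 36.  K' ⊕ opad = 0e 5c 5c 5c 5c.
Inner input = (K'⊕ipad) ∥ m = 64 36 36 36 36 ∥ 63 74.
Inner hash: even-index sum = 324 mod 256 = 68; odd-index sum = 207 mod 256 = 207 → 44 cf.
Outer input = (K'⊕opad) ∥ inner = 0e 5c 5c 5c 5c ∥ 44 cf.
Outer hash (tag): even-index sum = 405 mod 256 = 149; odd-index sum = 252 mod 256 = 252 → 95 fc.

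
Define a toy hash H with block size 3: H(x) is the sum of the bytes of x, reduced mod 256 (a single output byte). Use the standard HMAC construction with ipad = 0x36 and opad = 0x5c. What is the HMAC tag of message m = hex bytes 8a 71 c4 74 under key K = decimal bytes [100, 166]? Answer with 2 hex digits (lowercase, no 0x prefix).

d9

Key decimal bytes [100, 166] = 64 a6 is 2 bytes ≤ B = 3; zero-pad to 3 bytes: K' = 64 a6 00.
K' ⊕ ipad = 52 90 36.  K' ⊕ opad = 38 fa 5c.
Inner input = (K'⊕ipad) ∥ m = 52 90 36 ∥ 8a 71 c4 74.
Inner hash: sum = 82+144+54+138+113+196+116 = 843; mod 256 = 75 → 4b.
Outer input = (K'⊕opad) ∥ inner = 38 fa 5c ∥ 4b.
Outer hash (tag): sum = 56+250+92+75 = 473; mod 256 = 217 → d9.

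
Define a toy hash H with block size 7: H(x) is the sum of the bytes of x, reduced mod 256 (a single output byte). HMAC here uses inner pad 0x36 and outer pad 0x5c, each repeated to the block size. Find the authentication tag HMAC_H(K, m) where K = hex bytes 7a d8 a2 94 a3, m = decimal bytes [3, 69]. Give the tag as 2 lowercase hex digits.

Key hex bytes 7a d8 a2 94 a3 is 5 bytes ≤ B = 7; zero-pad to 7 bytes: K' = 7a d8 a2 94 a3 00 00.
K' ⊕ ipad = 4c ee 94 a2 95 36 36.  K' ⊕ opad = 26 84 fe c8 ff 5c 5c.
Inner input = (K'⊕ipad) ∥ m = 4c ee 94 a2 95 36 36 ∥ 03 45.
Inner hash: sum = 76+238+148+162+149+54+54+3+69 = 953; mod 256 = 185 → b9.
Outer input = (K'⊕opad) ∥ inner = 26 84 fe c8 ff 5c 5c ∥ b9.
Outer hash (tag): sum = 38+132+254+200+255+92+92+185 = 1248; mod 256 = 224 → e0.

e0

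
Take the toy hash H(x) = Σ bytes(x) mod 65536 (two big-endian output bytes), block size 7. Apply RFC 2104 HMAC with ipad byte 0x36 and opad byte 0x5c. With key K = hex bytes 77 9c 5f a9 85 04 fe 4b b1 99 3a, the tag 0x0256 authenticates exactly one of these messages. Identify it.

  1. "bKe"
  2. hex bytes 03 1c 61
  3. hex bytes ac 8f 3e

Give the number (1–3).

Key hex bytes 77 9c 5f a9 85 04 fe 4b b1 99 3a is 11 bytes > B = 7, so hash it first: H(key) = 05 71, then zero-pad to 7 bytes: K' = 05 71 00 00 00 00 00.
K' ⊕ ipad = 33 47 36 36 36 36 36; K' ⊕ opad = 59 2d 5c 5c 5c 5c 5c.
m1: inner = H(33 47 36 36 36 36 36 62 4b 65) = 02 9a; tag = H(59 2d 5c 5c 5c 5c 5c 02 9a) = 02ee
m2: inner = H(33 47 36 36 36 36 36 03 1c 61) = 02 08; tag = H(59 2d 5c 5c 5c 5c 5c 02 08) = 025c
m3: inner = H(33 47 36 36 36 36 36 ac 8f 3e) = 03 01; tag = H(59 2d 5c 5c 5c 5c 5c 03 01) = 0256 ← matches

3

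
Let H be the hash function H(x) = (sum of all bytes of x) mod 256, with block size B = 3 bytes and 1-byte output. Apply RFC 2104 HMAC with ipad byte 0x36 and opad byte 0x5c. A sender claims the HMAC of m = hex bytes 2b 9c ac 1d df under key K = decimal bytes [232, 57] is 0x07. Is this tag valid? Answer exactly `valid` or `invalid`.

Key decimal bytes [232, 57] = e8 39 is 2 bytes ≤ B = 3; zero-pad to 3 bytes: K' = e8 39 00.
K' ⊕ ipad = de 0f 36; K' ⊕ opad = b4 65 5c.
Inner hash: sum = 222+15+54+43+156+172+29+223 = 914; mod 256 = 146 → 92.
Outer hash (recomputed tag): sum = 180+101+92+146 = 519; mod 256 = 7 → 07.
Recomputed tag = 07; claimed = 07 → match.

valid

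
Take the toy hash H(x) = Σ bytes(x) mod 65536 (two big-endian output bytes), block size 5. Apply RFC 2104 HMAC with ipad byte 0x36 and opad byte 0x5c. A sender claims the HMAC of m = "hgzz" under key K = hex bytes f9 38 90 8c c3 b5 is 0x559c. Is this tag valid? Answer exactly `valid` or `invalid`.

invalid

Key hex bytes f9 38 90 8c c3 b5 is 6 bytes > B = 5, so hash it first: H(key) = 03 c5, then zero-pad to 5 bytes: K' = 03 c5 00 00 00.
K' ⊕ ipad = 35 f3 36 36 36; K' ⊕ opad = 5f 99 5c 5c 5c.
Inner hash: sum = 53+243+54+54+54+104+103+122+122 = 909 → 03 8d.
Outer hash (recomputed tag): sum = 95+153+92+92+92+3+141 = 668 → 02 9c.
Recomputed tag = 029c; claimed = 559c → mismatch.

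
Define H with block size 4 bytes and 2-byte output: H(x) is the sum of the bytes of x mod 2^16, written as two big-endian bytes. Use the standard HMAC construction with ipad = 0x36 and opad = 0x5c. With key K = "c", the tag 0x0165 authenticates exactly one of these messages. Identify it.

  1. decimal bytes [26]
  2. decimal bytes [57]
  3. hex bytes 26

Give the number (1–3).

1

Key "c" = 63 is 1 byte ≤ B = 4; zero-pad to 4 bytes: K' = 63 00 00 00.
K' ⊕ ipad = 55 36 36 36; K' ⊕ opad = 3f 5c 5c 5c.
m1: inner = H(55 36 36 36 1a) = 01 11; tag = H(3f 5c 5c 5c 01 11) = 0165 ← matches
m2: inner = H(55 36 36 36 39) = 01 30; tag = H(3f 5c 5c 5c 01 30) = 0184
m3: inner = H(55 36 36 36 26) = 01 1d; tag = H(3f 5c 5c 5c 01 1d) = 0171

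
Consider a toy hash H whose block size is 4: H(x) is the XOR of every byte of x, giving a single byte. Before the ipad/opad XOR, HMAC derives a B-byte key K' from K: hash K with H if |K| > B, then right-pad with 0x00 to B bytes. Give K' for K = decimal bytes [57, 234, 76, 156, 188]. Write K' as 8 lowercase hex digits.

|K| = 5 > B = 4, so first hash the key.
H(K): XOR 39⊕ea⊕4c⊕9c⊕bc = bf.
Zero-pad H(K) = bf to 4 bytes: K' = bf 00 00 00.

bf000000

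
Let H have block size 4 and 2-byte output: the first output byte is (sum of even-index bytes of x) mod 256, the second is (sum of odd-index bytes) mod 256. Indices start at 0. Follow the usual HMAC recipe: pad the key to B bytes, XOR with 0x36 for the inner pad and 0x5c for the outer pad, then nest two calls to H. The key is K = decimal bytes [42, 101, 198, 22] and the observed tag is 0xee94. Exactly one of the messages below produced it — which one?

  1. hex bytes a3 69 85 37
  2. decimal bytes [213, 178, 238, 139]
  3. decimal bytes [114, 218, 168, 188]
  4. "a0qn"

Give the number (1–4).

4

Key decimal bytes [42, 101, 198, 22] = 2a 65 c6 16 is exactly B = 4 bytes: K' = 2a 65 c6 16.
K' ⊕ ipad = 1c 53 f0 20; K' ⊕ opad = 76 39 9a 4a.
m1: inner = H(1c 53 f0 20 a3 69 85 37) = 34 13; tag = H(76 39 9a 4a 34 13) = 4496
m2: inner = H(1c 53 f0 20 d5 b2 ee 8b) = cf b0; tag = H(76 39 9a 4a cf b0) = df33
m3: inner = H(1c 53 f0 20 72 da a8 bc) = 26 09; tag = H(76 39 9a 4a 26 09) = 368c
m4: inner = H(1c 53 f0 20 61 30 71 6e) = de 11; tag = H(76 39 9a 4a de 11) = ee94 ← matches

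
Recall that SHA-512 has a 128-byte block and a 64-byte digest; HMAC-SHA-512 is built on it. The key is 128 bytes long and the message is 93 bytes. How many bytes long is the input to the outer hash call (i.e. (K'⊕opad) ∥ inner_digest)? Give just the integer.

Key is 128 ≤ 128 bytes, zero-padded: |K'| = 128.
Outer input = (K'⊕opad) ∥ H(inner) → 128 + 64 = 192 bytes.

192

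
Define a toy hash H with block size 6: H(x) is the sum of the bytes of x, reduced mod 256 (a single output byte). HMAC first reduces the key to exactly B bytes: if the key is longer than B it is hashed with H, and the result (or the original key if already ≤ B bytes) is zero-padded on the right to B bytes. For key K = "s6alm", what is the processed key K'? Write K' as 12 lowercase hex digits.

7336616c6d00

Key "s6alm" = 73 36 61 6c 6d is 5 bytes ≤ B = 6; zero-pad to 6 bytes: K' = 73 36 61 6c 6d 00.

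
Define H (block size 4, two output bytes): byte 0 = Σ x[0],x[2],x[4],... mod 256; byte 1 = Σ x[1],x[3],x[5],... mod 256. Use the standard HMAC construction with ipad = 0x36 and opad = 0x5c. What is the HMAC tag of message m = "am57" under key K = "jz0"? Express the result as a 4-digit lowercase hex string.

Key "jz0" = 6a 7a 30 is 3 bytes ≤ B = 4; zero-pad to 4 bytes: K' = 6a 7a 30 00.
K' ⊕ ipad = 5c 4c 06 36.  K' ⊕ opad = 36 26 6c 5c.
Inner input = (K'⊕ipad) ∥ m = 5c 4c 06 36 ∥ 61 6d 35 37.
Inner hash: even-index sum = 248 mod 256 = 248; odd-index sum = 294 mod 256 = 38 → f8 26.
Outer input = (K'⊕opad) ∥ inner = 36 26 6c 5c ∥ f8 26.
Outer hash (tag): even-index sum = 410 mod 256 = 154; odd-index sum = 168 mod 256 = 168 → 9a a8.

9aa8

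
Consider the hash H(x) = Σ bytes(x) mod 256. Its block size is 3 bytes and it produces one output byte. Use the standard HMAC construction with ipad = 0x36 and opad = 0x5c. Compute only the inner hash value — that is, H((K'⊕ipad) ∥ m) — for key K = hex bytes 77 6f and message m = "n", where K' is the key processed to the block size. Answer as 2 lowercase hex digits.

Key hex bytes 77 6f is 2 bytes ≤ B = 3; zero-pad to 3 bytes: K' = 77 6f 00.
K' ⊕ ipad = 41 59 36.
Inner input = 41 59 36 ∥ 6e.
Inner hash: sum = 65+89+54+110 = 318; mod 256 = 62 → 3e.

3e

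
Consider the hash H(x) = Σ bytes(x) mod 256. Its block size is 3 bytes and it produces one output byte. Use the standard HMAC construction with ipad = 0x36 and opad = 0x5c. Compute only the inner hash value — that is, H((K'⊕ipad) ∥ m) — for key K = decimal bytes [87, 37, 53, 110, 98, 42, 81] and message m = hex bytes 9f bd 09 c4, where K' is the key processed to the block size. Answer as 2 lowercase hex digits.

Key decimal bytes [87, 37, 53, 110, 98, 42, 81] = 57 25 35 6e 62 2a 51 is 7 bytes > B = 3, so hash it first: H(key) = fc, then zero-pad to 3 bytes: K' = fc 00 00.
K' ⊕ ipad = ca 36 36.
Inner input = ca 36 36 ∥ 9f bd 09 c4.
Inner hash: sum = 202+54+54+159+189+9+196 = 863; mod 256 = 95 → 5f.

5f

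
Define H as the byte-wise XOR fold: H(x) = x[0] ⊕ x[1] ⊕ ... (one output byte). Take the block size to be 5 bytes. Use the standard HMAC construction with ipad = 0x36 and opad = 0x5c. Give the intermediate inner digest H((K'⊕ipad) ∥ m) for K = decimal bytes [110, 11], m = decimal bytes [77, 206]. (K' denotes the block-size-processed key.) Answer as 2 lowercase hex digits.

d0

Key decimal bytes [110, 11] = 6e 0b is 2 bytes ≤ B = 5; zero-pad to 5 bytes: K' = 6e 0b 00 00 00.
K' ⊕ ipad = 58 3d 36 36 36.
Inner input = 58 3d 36 36 36 ∥ 4d ce.
Inner hash: XOR 58⊕3d⊕36⊕36⊕36⊕4d⊕ce = d0.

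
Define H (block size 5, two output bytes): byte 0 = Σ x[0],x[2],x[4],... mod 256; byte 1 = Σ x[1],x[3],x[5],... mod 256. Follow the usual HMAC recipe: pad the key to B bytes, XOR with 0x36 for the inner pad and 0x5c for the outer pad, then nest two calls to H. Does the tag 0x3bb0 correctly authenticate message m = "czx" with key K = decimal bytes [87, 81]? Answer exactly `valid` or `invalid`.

valid

Key decimal bytes [87, 81] = 57 51 is 2 bytes ≤ B = 5; zero-pad to 5 bytes: K' = 57 51 00 00 00.
K' ⊕ ipad = 61 67 36 36 36; K' ⊕ opad = 0b 0d 5c 5c 5c.
Inner hash: even-index sum = 327 mod 256 = 71; odd-index sum = 376 mod 256 = 120 → 47 78.
Outer hash (recomputed tag): even-index sum = 315 mod 256 = 59; odd-index sum = 176 mod 256 = 176 → 3b b0.
Recomputed tag = 3bb0; claimed = 3bb0 → match.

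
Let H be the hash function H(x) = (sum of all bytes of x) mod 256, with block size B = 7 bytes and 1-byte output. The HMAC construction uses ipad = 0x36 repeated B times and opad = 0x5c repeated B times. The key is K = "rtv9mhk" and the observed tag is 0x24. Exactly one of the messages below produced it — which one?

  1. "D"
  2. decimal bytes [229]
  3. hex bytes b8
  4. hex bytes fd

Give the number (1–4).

Key "rtv9mhk" = 72 74 76 39 6d 68 6b is exactly B = 7 bytes: K' = 72 74 76 39 6d 68 6b.
K' ⊕ ipad = 44 42 40 0f 5b 5e 5d; K' ⊕ opad = 2e 28 2a 65 31 34 37.
m1: inner = H(44 42 40 0f 5b 5e 5d 44) = 2f; tag = H(2e 28 2a 65 31 34 37 2f) = b0
m2: inner = H(44 42 40 0f 5b 5e 5d e5) = d0; tag = H(2e 28 2a 65 31 34 37 d0) = 51
m3: inner = H(44 42 40 0f 5b 5e 5d b8) = a3; tag = H(2e 28 2a 65 31 34 37 a3) = 24 ← matches
m4: inner = H(44 42 40 0f 5b 5e 5d fd) = e8; tag = H(2e 28 2a 65 31 34 37 e8) = 69

3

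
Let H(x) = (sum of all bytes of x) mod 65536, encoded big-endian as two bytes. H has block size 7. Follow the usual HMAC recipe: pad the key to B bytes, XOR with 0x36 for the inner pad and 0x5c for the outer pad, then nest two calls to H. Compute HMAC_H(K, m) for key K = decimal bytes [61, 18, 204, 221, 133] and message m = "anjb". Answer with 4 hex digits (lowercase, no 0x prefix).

0423

Key decimal bytes [61, 18, 204, 221, 133] = 3d 12 cc dd 85 is 5 bytes ≤ B = 7; zero-pad to 7 bytes: K' = 3d 12 cc dd 85 00 00.
K' ⊕ ipad = 0b 24 fa eb b3 36 36.  K' ⊕ opad = 61 4e 90 81 d9 5c 5c.
Inner input = (K'⊕ipad) ∥ m = 0b 24 fa eb b3 36 36 ∥ 61 6e 6a 62.
Inner hash: sum = 11+36+250+235+179+54+54+97+110+106+98 = 1230 → 04 ce.
Outer input = (K'⊕opad) ∥ inner = 61 4e 90 81 d9 5c 5c ∥ 04 ce.
Outer hash (tag): sum = 97+78+144+129+217+92+92+4+206 = 1059 → 04 23.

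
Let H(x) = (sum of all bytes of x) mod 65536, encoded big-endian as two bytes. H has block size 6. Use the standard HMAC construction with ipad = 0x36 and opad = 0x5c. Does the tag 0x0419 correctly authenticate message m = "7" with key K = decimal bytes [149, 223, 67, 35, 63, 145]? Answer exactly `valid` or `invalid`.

Key decimal bytes [149, 223, 67, 35, 63, 145] = 95 df 43 23 3f 91 is exactly B = 6 bytes: K' = 95 df 43 23 3f 91.
K' ⊕ ipad = a3 e9 75 15 09 a7; K' ⊕ opad = c9 83 1f 7f 63 cd.
Inner hash: sum = 163+233+117+21+9+167+55 = 765 → 02 fd.
Outer hash (recomputed tag): sum = 201+131+31+127+99+205+2+253 = 1049 → 04 19.
Recomputed tag = 0419; claimed = 0419 → match.

valid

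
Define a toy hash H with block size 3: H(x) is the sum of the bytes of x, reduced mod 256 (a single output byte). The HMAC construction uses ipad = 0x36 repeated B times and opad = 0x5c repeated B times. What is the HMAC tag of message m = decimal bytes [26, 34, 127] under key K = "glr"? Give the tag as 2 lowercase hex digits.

Key "glr" = 67 6c 72 is exactly B = 3 bytes: K' = 67 6c 72.
K' ⊕ ipad = 51 5a 44.  K' ⊕ opad = 3b 30 2e.
Inner input = (K'⊕ipad) ∥ m = 51 5a 44 ∥ 1a 22 7f.
Inner hash: sum = 81+90+68+26+34+127 = 426; mod 256 = 170 → aa.
Outer input = (K'⊕opad) ∥ inner = 3b 30 2e ∥ aa.
Outer hash (tag): sum = 59+48+46+170 = 323; mod 256 = 67 → 43.

43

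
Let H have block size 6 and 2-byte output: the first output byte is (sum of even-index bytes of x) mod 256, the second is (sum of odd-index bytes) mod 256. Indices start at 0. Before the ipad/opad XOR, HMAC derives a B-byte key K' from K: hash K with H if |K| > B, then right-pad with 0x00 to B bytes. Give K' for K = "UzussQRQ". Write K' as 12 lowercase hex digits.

8f8f00000000

|K| = 8 > B = 6, so first hash the key.
H(K): even-index sum = 399 mod 256 = 143; odd-index sum = 399 mod 256 = 143 → 8f 8f.
Zero-pad H(K) = 8f 8f to 6 bytes: K' = 8f 8f 00 00 00 00.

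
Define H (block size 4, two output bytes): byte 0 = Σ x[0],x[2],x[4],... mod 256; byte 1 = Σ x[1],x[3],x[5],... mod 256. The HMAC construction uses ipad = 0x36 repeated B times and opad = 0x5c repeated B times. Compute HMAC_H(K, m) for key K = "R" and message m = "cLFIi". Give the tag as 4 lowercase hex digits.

Key "R" = 52 is 1 byte ≤ B = 4; zero-pad to 4 bytes: K' = 52 00 00 00.
K' ⊕ ipad = 64 36 36 36.  K' ⊕ opad = 0e 5c 5c 5c.
Inner input = (K'⊕ipad) ∥ m = 64 36 36 36 ∥ 63 4c 46 49 69.
Inner hash: even-index sum = 428 mod 256 = 172; odd-index sum = 257 mod 256 = 1 → ac 01.
Outer input = (K'⊕opad) ∥ inner = 0e 5c 5c 5c ∥ ac 01.
Outer hash (tag): even-index sum = 278 mod 256 = 22; odd-index sum = 185 mod 256 = 185 → 16 b9.

16b9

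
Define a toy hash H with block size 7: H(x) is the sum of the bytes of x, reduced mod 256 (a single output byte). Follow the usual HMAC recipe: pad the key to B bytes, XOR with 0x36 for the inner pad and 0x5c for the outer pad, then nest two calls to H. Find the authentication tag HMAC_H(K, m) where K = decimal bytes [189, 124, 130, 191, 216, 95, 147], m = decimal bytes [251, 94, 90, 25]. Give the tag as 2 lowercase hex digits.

f2

Key decimal bytes [189, 124, 130, 191, 216, 95, 147] = bd 7c 82 bf d8 5f 93 is exactly B = 7 bytes: K' = bd 7c 82 bf d8 5f 93.
K' ⊕ ipad = 8b 4a b4 89 ee 69 a5.  K' ⊕ opad = e1 20 de e3 84 03 cf.
Inner input = (K'⊕ipad) ∥ m = 8b 4a b4 89 ee 69 a5 ∥ fb 5e 5a 19.
Inner hash: sum = 139+74+180+137+238+105+165+251+94+90+25 = 1498; mod 256 = 218 → da.
Outer input = (K'⊕opad) ∥ inner = e1 20 de e3 84 03 cf ∥ da.
Outer hash (tag): sum = 225+32+222+227+132+3+207+218 = 1266; mod 256 = 242 → f2.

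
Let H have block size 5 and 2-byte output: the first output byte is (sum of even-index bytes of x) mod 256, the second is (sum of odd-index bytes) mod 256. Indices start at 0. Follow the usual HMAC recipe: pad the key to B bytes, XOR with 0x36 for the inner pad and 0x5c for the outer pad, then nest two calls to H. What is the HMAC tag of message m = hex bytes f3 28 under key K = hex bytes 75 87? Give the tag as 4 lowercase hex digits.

bb0e

Key hex bytes 75 87 is 2 bytes ≤ B = 5; zero-pad to 5 bytes: K' = 75 87 00 00 00.
K' ⊕ ipad = 43 b1 36 36 36.  K' ⊕ opad = 29 db 5c 5c 5c.
Inner input = (K'⊕ipad) ∥ m = 43 b1 36 36 36 ∥ f3 28.
Inner hash: even-index sum = 215 mod 256 = 215; odd-index sum = 474 mod 256 = 218 → d7 da.
Outer input = (K'⊕opad) ∥ inner = 29 db 5c 5c 5c ∥ d7 da.
Outer hash (tag): even-index sum = 443 mod 256 = 187; odd-index sum = 526 mod 256 = 14 → bb 0e.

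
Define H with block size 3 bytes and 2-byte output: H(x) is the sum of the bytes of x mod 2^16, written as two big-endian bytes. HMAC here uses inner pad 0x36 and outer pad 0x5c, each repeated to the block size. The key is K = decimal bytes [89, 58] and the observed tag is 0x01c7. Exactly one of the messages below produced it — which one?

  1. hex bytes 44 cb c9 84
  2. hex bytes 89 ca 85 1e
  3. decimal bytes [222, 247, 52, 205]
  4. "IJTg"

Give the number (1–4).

Key decimal bytes [89, 58] = 59 3a is 2 bytes ≤ B = 3; zero-pad to 3 bytes: K' = 59 3a 00.
K' ⊕ ipad = 6f 0c 36; K' ⊕ opad = 05 66 5c.
m1: inner = H(6f 0c 36 44 cb c9 84) = 03 0d; tag = H(05 66 5c 03 0d) = 00d7
m2: inner = H(6f 0c 36 89 ca 85 1e) = 02 a7; tag = H(05 66 5c 02 a7) = 0170
m3: inner = H(6f 0c 36 de f7 34 cd) = 03 87; tag = H(05 66 5c 03 87) = 0151
m4: inner = H(6f 0c 36 49 4a 54 67) = 01 ff; tag = H(05 66 5c 01 ff) = 01c7 ← matches

4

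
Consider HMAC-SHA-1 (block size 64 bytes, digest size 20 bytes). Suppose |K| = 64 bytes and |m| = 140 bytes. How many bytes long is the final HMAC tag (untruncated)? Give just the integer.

20

The tag is one SHA-1 digest: 20 bytes.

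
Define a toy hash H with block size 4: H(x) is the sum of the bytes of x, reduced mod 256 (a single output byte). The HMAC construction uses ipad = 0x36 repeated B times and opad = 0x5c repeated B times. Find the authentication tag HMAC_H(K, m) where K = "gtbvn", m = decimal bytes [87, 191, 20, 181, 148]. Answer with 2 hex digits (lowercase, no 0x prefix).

Key "gtbvn" = 67 74 62 76 6e is 5 bytes > B = 4, so hash it first: H(key) = 21, then zero-pad to 4 bytes: K' = 21 00 00 00.
K' ⊕ ipad = 17 36 36 36.  K' ⊕ opad = 7d 5c 5c 5c.
Inner input = (K'⊕ipad) ∥ m = 17 36 36 36 ∥ 57 bf 14 b5 94.
Inner hash: sum = 23+54+54+54+87+191+20+181+148 = 812; mod 256 = 44 → 2c.
Outer input = (K'⊕opad) ∥ inner = 7d 5c 5c 5c ∥ 2c.
Outer hash (tag): sum = 125+92+92+92+44 = 445; mod 256 = 189 → bd.

bd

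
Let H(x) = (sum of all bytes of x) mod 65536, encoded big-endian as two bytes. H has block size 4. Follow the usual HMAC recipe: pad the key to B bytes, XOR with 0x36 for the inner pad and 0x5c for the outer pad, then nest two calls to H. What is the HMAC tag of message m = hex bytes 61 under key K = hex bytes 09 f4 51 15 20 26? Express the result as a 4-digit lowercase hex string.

Key hex bytes 09 f4 51 15 20 26 is 6 bytes > B = 4, so hash it first: H(key) = 01 a9, then zero-pad to 4 bytes: K' = 01 a9 00 00.
K' ⊕ ipad = 37 9f 36 36.  K' ⊕ opad = 5d f5 5c 5c.
Inner input = (K'⊕ipad) ∥ m = 37 9f 36 36 ∥ 61.
Inner hash: sum = 55+159+54+54+97 = 419 → 01 a3.
Outer input = (K'⊕opad) ∥ inner = 5d f5 5c 5c ∥ 01 a3.
Outer hash (tag): sum = 93+245+92+92+1+163 = 686 → 02 ae.

02ae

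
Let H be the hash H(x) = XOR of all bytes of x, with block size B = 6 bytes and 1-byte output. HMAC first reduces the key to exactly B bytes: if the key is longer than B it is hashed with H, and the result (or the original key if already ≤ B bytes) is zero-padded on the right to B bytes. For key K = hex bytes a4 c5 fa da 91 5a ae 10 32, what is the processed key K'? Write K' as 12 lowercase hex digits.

060000000000

|K| = 9 > B = 6, so first hash the key.
H(K): XOR a4⊕c5⊕fa⊕da⊕91⊕5a⊕ae⊕10⊕32 = 06.
Zero-pad H(K) = 06 to 6 bytes: K' = 06 00 00 00 00 00.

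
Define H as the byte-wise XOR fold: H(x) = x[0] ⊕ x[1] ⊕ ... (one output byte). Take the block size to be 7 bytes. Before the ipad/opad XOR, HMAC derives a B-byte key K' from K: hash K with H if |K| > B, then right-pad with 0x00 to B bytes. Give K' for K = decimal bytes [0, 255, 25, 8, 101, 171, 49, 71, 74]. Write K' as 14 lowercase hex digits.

1c000000000000

|K| = 9 > B = 7, so first hash the key.
H(K): XOR 00⊕ff⊕19⊕08⊕65⊕ab⊕31⊕47⊕4a = 1c.
Zero-pad H(K) = 1c to 7 bytes: K' = 1c 00 00 00 00 00 00.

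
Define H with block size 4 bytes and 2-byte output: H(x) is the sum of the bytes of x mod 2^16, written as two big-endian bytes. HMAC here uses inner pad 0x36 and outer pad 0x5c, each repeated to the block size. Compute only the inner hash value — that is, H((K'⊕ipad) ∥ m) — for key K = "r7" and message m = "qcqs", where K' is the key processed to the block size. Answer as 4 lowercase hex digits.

0269

Key "r7" = 72 37 is 2 bytes ≤ B = 4; zero-pad to 4 bytes: K' = 72 37 00 00.
K' ⊕ ipad = 44 01 36 36.
Inner input = 44 01 36 36 ∥ 71 63 71 73.
Inner hash: sum = 68+1+54+54+113+99+113+115 = 617 → 02 69.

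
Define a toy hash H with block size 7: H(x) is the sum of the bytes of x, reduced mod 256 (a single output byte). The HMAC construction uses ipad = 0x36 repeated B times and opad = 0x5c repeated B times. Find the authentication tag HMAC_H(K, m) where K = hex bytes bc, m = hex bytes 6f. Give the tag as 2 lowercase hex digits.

45

Key hex bytes bc is 1 byte ≤ B = 7; zero-pad to 7 bytes: K' = bc 00 00 00 00 00 00.
K' ⊕ ipad = 8a 36 36 36 36 36 36.  K' ⊕ opad = e0 5c 5c 5c 5c 5c 5c.
Inner input = (K'⊕ipad) ∥ m = 8a 36 36 36 36 36 36 ∥ 6f.
Inner hash: sum = 138+54+54+54+54+54+54+111 = 573; mod 256 = 61 → 3d.
Outer input = (K'⊕opad) ∥ inner = e0 5c 5c 5c 5c 5c 5c ∥ 3d.
Outer hash (tag): sum = 224+92+92+92+92+92+92+61 = 837; mod 256 = 69 → 45.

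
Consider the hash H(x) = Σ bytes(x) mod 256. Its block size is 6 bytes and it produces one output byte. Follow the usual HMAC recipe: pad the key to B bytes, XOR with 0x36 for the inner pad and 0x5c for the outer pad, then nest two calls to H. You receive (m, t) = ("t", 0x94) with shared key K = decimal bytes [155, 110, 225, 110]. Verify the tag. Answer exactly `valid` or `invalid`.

invalid

Key decimal bytes [155, 110, 225, 110] = 9b 6e e1 6e is 4 bytes ≤ B = 6; zero-pad to 6 bytes: K' = 9b 6e e1 6e 00 00.
K' ⊕ ipad = ad 58 d7 58 36 36; K' ⊕ opad = c7 32 bd 32 5c 5c.
Inner hash: sum = 173+88+215+88+54+54+116 = 788; mod 256 = 20 → 14.
Outer hash (recomputed tag): sum = 199+50+189+50+92+92+20 = 692; mod 256 = 180 → b4.
Recomputed tag = b4; claimed = 94 → mismatch.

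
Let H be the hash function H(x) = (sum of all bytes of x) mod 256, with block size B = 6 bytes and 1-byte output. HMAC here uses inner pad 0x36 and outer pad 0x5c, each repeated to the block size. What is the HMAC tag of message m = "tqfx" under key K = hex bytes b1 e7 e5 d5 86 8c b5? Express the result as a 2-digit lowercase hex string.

Key hex bytes b1 e7 e5 d5 86 8c b5 is 7 bytes > B = 6, so hash it first: H(key) = 19, then zero-pad to 6 bytes: K' = 19 00 00 00 00 00.
K' ⊕ ipad = 2f 36 36 36 36 36.  K' ⊕ opad = 45 5c 5c 5c 5c 5c.
Inner input = (K'⊕ipad) ∥ m = 2f 36 36 36 36 36 ∥ 74 71 66 78.
Inner hash: sum = 47+54+54+54+54+54+116+113+102+120 = 768; mod 256 = 0 → 00.
Outer input = (K'⊕opad) ∥ inner = 45 5c 5c 5c 5c 5c ∥ 00.
Outer hash (tag): sum = 69+92+92+92+92+92+0 = 529; mod 256 = 17 → 11.

11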